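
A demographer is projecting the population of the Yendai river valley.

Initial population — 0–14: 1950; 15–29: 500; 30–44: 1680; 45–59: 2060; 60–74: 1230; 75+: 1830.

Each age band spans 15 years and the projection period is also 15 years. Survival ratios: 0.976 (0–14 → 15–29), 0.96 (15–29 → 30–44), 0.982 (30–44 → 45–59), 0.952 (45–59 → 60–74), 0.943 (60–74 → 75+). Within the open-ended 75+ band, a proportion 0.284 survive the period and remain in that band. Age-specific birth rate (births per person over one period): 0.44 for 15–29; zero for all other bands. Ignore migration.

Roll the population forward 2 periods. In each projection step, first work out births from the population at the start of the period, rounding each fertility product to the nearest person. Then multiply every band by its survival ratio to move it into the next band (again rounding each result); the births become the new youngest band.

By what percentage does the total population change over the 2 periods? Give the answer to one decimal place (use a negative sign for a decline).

Let band 1 be 0–14 through band 6 = 75+.
— Period 1 —
Births: 500 × 0.44 = 220
Band 2: 1950 × 0.976 = 1903
Band 3: 500 × 0.96 = 480
Band 4: 1680 × 0.982 = 1650
Band 5: 2060 × 0.952 = 1961
Band 6: 1230 × 0.943 + 1830 × 0.284 = 1160 + 520 = 1680
End of period: [220, 1903, 480, 1650, 1961, 1680]
— Period 2 —
Births: 1903 × 0.44 = 837
Band 2: 220 × 0.976 = 215
Band 3: 1903 × 0.96 = 1827
Band 4: 480 × 0.982 = 471
Band 5: 1650 × 0.952 = 1571
Band 6: 1961 × 0.943 + 1680 × 0.284 = 1849 + 477 = 2326
End of period: [837, 215, 1827, 471, 1571, 2326]
Total: 9250 → 7247; change = -2003; percentage change = -21.7%

-21.7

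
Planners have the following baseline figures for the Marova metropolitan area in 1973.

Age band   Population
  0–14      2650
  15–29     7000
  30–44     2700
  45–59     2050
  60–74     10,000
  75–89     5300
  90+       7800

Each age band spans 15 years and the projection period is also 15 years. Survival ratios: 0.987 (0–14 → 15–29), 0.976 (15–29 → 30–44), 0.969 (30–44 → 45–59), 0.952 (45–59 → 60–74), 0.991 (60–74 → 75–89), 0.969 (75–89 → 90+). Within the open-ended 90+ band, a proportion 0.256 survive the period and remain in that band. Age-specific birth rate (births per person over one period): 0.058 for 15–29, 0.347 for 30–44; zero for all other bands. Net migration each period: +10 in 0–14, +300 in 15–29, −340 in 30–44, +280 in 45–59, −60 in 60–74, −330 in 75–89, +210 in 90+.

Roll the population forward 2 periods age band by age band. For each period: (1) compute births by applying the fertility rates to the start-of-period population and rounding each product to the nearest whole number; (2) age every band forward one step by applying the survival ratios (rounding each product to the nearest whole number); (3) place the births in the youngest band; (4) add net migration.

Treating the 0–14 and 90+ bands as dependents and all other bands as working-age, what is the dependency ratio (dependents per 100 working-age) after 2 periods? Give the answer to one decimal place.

92.3

Numbering the groups 1..7 from youngest to oldest:
[period 1]
Births: 7000 × 0.058 = 406  |  2700 × 0.347 = 937 ⇒ total 1343
Group 2: 2650 × 0.987 = 2616
Group 3: 7000 × 0.976 = 6832
Group 4: 2700 × 0.969 = 2616
Group 5: 2050 × 0.952 = 1952
Group 6: 10000 × 0.991 = 9910
Group 7: 5300 × 0.969 + 7800 × 0.256 = 5136 + 1997 = 7133
Net migration: Group 1 + 10 → 1353; Group 2 + 300 → 2916; Group 3 − 340 → 6492; Group 4 + 280 → 2896; Group 5 − 60 → 1892; Group 6 − 330 → 9580; Group 7 + 210 → 7343
→ [1353, 2916, 6492, 2896, 1892, 9580, 7343]
[period 2]
Births: 2916 × 0.058 = 169  |  6492 × 0.347 = 2253 ⇒ total 2422
Group 2: 1353 × 0.987 = 1335
Group 3: 2916 × 0.976 = 2846
Group 4: 6492 × 0.969 = 6291
Group 5: 2896 × 0.952 = 2757
Group 6: 1892 × 0.991 = 1875
Group 7: 9580 × 0.969 + 7343 × 0.256 = 9283 + 1880 = 11163
Net migration: Group 1 + 10 → 2432; Group 2 + 300 → 1635; Group 3 − 340 → 2506; Group 4 + 280 → 6571; Group 5 − 60 → 2697; Group 6 − 330 → 1545; Group 7 + 210 → 11373
→ [2432, 1635, 2506, 6571, 2697, 1545, 11373]
Dependents (band 0–14 + band 90+) = 2432 + 11373 = 13805; working-age = 14954; ratio = 13805/14954 × 100 = 92.3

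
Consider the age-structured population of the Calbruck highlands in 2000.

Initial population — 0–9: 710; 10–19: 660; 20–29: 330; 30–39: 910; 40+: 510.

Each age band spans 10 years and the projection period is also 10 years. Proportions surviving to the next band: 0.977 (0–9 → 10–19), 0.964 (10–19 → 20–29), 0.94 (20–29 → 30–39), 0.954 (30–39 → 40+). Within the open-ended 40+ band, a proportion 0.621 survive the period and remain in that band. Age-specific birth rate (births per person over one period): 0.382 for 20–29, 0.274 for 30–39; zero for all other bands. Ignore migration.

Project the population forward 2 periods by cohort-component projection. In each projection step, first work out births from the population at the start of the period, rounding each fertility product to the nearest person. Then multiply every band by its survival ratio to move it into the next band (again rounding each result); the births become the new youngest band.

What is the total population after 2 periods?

2993

Numbering the bands 1..5 from youngest to oldest:
Period 1.
Births: 330 × 0.382 = 126  |  910 × 0.274 = 249 → total 375
Band 2: 710 × 0.977 = 694
Band 3: 660 × 0.964 = 636
Band 4: 330 × 0.94 = 310
Band 5: 910 × 0.954 + 510 × 0.621 = 868 + 317 = 1185
End of period: [375, 694, 636, 310, 1185]
Period 2.
Births: 636 × 0.382 = 243  |  310 × 0.274 = 85 → total 328
Band 2: 375 × 0.977 = 366
Band 3: 694 × 0.964 = 669
Band 4: 636 × 0.94 = 598
Band 5: 310 × 0.954 + 1185 × 0.621 = 296 + 736 = 1032
End of period: [328, 366, 669, 598, 1032]
Total after period 2: 328 + 366 + 669 + 598 + 1032 = 2993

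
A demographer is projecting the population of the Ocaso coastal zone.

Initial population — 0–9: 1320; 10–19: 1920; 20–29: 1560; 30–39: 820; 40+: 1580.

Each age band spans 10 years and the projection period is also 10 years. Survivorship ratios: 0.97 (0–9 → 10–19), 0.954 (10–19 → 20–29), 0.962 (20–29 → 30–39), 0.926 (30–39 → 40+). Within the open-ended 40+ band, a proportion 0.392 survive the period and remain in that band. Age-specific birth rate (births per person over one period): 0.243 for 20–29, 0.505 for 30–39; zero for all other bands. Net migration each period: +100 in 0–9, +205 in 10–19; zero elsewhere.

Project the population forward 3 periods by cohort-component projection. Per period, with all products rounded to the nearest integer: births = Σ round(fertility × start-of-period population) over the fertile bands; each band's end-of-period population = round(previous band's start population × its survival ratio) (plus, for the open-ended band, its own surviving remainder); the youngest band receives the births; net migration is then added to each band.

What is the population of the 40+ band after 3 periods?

2389

Period 1:
Births: 1560 × 0.243 = 379  |  820 × 0.505 = 414 → total 793
10–19: 1320 × 0.97 = 1280
20–29: 1920 × 0.954 = 1832
30–39: 1560 × 0.962 = 1501
40+: 820 × 0.926 + 1580 × 0.392 = 759 + 619 = 1378
Net migration: 0–9 + 100 → 893; 10–19 + 205 → 1485
Giving 893 / 1485 / 1832 / 1501 / 1378.
Period 2:
Births: 1832 × 0.243 = 445  |  1501 × 0.505 = 758 → total 1203
10–19: 893 × 0.97 = 866
20–29: 1485 × 0.954 = 1417
30–39: 1832 × 0.962 = 1762
40+: 1501 × 0.926 + 1378 × 0.392 = 1390 + 540 = 1930
Net migration: 0–9 + 100 → 1303; 10–19 + 205 → 1071
Giving 1303 / 1071 / 1417 / 1762 / 1930.
Period 3:
Births: 1417 × 0.243 = 344  |  1762 × 0.505 = 890 → total 1234
10–19: 1303 × 0.97 = 1264
20–29: 1071 × 0.954 = 1022
30–39: 1417 × 0.962 = 1363
40+: 1762 × 0.926 + 1930 × 0.392 = 1632 + 757 = 2389
Net migration: 0–9 + 100 → 1334; 10–19 + 205 → 1469
Giving 1334 / 1469 / 1022 / 1363 / 2389.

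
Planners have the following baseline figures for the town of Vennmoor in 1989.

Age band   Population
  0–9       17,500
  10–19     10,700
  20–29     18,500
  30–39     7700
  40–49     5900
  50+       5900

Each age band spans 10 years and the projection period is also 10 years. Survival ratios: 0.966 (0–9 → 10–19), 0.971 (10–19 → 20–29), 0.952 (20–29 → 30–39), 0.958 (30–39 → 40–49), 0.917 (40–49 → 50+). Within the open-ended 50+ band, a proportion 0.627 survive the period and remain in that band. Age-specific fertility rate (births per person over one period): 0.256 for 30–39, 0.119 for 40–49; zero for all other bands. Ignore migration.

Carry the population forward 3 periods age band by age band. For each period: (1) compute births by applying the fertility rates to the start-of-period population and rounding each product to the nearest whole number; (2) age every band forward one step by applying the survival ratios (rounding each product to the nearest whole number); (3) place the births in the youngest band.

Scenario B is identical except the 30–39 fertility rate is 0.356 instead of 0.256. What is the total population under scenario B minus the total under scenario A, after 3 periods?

3413

Let group 1 be 0–9 through group 6 = 50+.
[period 1]
Births: 7700 * 0.256 = 1971 ; 5900 * 0.119 = 702 → total 2673
Group 2: 17500 * 0.966 = 16905
Group 3: 10700 * 0.971 = 10390
Group 4: 18500 * 0.952 = 17612
Group 5: 7700 * 0.958 = 7377
Group 6: 5900 * 0.917 + 5900 * 0.627 = 5410 + 3699 = 9109
End of period: [2673, 16905, 10390, 17612, 7377, 9109]
[period 2]
Births: 17612 * 0.256 = 4509 ; 7377 * 0.119 = 878 → total 5387
Group 2: 2673 * 0.966 = 2582
Group 3: 16905 * 0.971 = 16415
Group 4: 10390 * 0.952 = 9891
Group 5: 17612 * 0.958 = 16872
Group 6: 7377 * 0.917 + 9109 * 0.627 = 6765 + 5711 = 12476
End of period: [5387, 2582, 16415, 9891, 16872, 12476]
[period 3]
Births: 9891 * 0.256 = 2532 ; 16872 * 0.119 = 2008 → total 4540
Group 2: 5387 * 0.966 = 5204
Group 3: 2582 * 0.971 = 2507
Group 4: 16415 * 0.952 = 15627
Group 5: 9891 * 0.958 = 9476
Group 6: 16872 * 0.917 + 12476 * 0.627 = 15472 + 7822 = 23294
End of period: [4540, 5204, 2507, 15627, 9476, 23294]
Scenario A total after 3 periods: 60648
Scenario B projection —
[period 1]
Births: 7700 * 0.356 = 2741 ; 5900 * 0.119 = 702 → total 3443
Group 2: 17500 * 0.966 = 16905
Group 3: 10700 * 0.971 = 10390
Group 4: 18500 * 0.952 = 17612
Group 5: 7700 * 0.958 = 7377
Group 6: 5900 * 0.917 + 5900 * 0.627 = 5410 + 3699 = 9109
End of period: [3443, 16905, 10390, 17612, 7377, 9109]
[period 2]
Births: 17612 * 0.356 = 6270 ; 7377 * 0.119 = 878 → total 7148
Group 2: 3443 * 0.966 = 3326
Group 3: 16905 * 0.971 = 16415
Group 4: 10390 * 0.952 = 9891
Group 5: 17612 * 0.958 = 16872
Group 6: 7377 * 0.917 + 9109 * 0.627 = 6765 + 5711 = 12476
End of period: [7148, 3326, 16415, 9891, 16872, 12476]
[period 3]
Births: 9891 * 0.356 = 3521 ; 16872 * 0.119 = 2008 → total 5529
Group 2: 7148 * 0.966 = 6905
Group 3: 3326 * 0.971 = 3230
Group 4: 16415 * 0.952 = 15627
Group 5: 9891 * 0.958 = 9476
Group 6: 16872 * 0.917 + 12476 * 0.627 = 15472 + 7822 = 23294
End of period: [5529, 6905, 3230, 15627, 9476, 23294]
Scenario B total after 3 periods: 64061
Difference B − A = 64061 − 60648 = 3413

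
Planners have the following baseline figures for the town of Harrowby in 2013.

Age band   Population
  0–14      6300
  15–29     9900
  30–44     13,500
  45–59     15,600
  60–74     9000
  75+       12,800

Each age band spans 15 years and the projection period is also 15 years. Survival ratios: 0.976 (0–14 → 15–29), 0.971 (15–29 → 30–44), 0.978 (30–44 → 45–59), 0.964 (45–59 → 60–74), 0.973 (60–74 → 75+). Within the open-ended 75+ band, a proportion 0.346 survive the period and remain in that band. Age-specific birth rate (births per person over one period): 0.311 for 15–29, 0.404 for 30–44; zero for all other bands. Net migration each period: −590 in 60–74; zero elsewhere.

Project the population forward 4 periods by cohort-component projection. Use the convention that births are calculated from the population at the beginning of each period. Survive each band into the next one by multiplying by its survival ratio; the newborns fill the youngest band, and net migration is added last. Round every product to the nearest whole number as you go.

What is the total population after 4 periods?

(Bands numbered youngest = 1 to oldest = 6.)
Period 1:
Births: 9900 × 0.311 = 3079  |  13500 × 0.404 = 5454 → 8533
Band 2: 6300 × 0.976 = 6149
Band 3: 9900 × 0.971 = 9613
Band 4: 13500 × 0.978 = 13203
Band 5: 15600 × 0.964 = 15038
Band 6: 9000 × 0.973 + 12800 × 0.346 = 8757 + 4429 = 13186
Net migration: Band 5 − 590 → 14448
Population now: 0–14=8533, 15–29=6149, 30–44=9613, 45–59=13203, 60–74=14448, 75+=13186
Period 2:
Births: 6149 × 0.311 = 1912  |  9613 × 0.404 = 3884 → 5796
Band 2: 8533 × 0.976 = 8328
Band 3: 6149 × 0.971 = 5971
Band 4: 9613 × 0.978 = 9402
Band 5: 13203 × 0.964 = 12728
Band 6: 14448 × 0.973 + 13186 × 0.346 = 14058 + 4562 = 18620
Net migration: Band 5 − 590 → 12138
Population now: 0–14=5796, 15–29=8328, 30–44=5971, 45–59=9402, 60–74=12138, 75+=18620
Period 3:
Births: 8328 × 0.311 = 2590  |  5971 × 0.404 = 2412 → 5002
Band 2: 5796 × 0.976 = 5657
Band 3: 8328 × 0.971 = 8086
Band 4: 5971 × 0.978 = 5840
Band 5: 9402 × 0.964 = 9064
Band 6: 12138 × 0.973 + 18620 × 0.346 = 11810 + 6443 = 18253
Net migration: Band 5 − 590 → 8474
Population now: 0–14=5002, 15–29=5657, 30–44=8086, 45–59=5840, 60–74=8474, 75+=18253
Period 4:
Births: 5657 × 0.311 = 1759  |  8086 × 0.404 = 3267 → 5026
Band 2: 5002 × 0.976 = 4882
Band 3: 5657 × 0.971 = 5493
Band 4: 8086 × 0.978 = 7908
Band 5: 5840 × 0.964 = 5630
Band 6: 8474 × 0.973 + 18253 × 0.346 = 8245 + 6316 = 14561
Net migration: Band 5 − 590 → 5040
Population now: 0–14=5026, 15–29=4882, 30–44=5493, 45–59=7908, 60–74=5040, 75+=14561
Total after period 4: 5026 + 4882 + 5493 + 7908 + 5040 + 14561 = 42910

42910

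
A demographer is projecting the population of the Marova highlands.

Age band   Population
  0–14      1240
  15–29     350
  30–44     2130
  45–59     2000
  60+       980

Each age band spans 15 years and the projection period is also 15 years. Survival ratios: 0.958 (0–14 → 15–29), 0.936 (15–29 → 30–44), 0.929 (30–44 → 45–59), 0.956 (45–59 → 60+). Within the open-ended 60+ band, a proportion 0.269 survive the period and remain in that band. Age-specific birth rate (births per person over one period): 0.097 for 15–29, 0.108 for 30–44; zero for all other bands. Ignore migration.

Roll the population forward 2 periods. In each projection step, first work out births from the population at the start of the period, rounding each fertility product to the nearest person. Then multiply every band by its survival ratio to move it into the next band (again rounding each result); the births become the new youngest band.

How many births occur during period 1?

After projecting period 1:
Births: 350 × 0.097 = 34  |  2130 × 0.108 = 230 ⇒ total 264
15–29: 1240 × 0.958 = 1188
30–44: 350 × 0.936 = 328
45–59: 2130 × 0.929 = 1979
60+: 2000 × 0.956 + 980 × 0.269 = 1912 + 264 = 2176
→ [264, 1188, 328, 1979, 2176]

264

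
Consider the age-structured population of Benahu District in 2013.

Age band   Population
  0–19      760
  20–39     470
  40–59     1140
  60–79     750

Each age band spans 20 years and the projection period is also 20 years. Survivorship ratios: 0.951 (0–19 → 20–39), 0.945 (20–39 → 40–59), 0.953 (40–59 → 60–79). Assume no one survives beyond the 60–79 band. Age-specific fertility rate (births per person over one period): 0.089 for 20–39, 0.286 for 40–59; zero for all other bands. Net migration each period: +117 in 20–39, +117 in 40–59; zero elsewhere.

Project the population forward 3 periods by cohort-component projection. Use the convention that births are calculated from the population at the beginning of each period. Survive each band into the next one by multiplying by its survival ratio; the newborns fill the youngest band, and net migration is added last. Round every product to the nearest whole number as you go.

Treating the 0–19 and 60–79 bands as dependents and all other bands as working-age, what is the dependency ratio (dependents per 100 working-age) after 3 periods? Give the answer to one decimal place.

Period 1.
Births: 470 * 0.089 = 42, 1140 * 0.286 = 326 ⇒ total 368
20–39: 760 * 0.951 = 723
40–59: 470 * 0.945 = 444
60–79: 1140 * 0.953 = 1086
Net migration: 20–39 + 117 → 840; 40–59 + 117 → 561
→ [368, 840, 561, 1086]
Period 2.
Births: 840 * 0.089 = 75, 561 * 0.286 = 160 ⇒ total 235
20–39: 368 * 0.951 = 350
40–59: 840 * 0.945 = 794
60–79: 561 * 0.953 = 535
Net migration: 20–39 + 117 → 467; 40–59 + 117 → 911
→ [235, 467, 911, 535]
Period 3.
Births: 467 * 0.089 = 42, 911 * 0.286 = 261 ⇒ total 303
20–39: 235 * 0.951 = 223
40–59: 467 * 0.945 = 441
60–79: 911 * 0.953 = 868
Net migration: 20–39 + 117 → 340; 40–59 + 117 → 558
→ [303, 340, 558, 868]
Dependents (band 0–19 + band 60–79) = 303 + 868 = 1171; working-age = 898; ratio = 1171/898 × 100 = 130.4

130.4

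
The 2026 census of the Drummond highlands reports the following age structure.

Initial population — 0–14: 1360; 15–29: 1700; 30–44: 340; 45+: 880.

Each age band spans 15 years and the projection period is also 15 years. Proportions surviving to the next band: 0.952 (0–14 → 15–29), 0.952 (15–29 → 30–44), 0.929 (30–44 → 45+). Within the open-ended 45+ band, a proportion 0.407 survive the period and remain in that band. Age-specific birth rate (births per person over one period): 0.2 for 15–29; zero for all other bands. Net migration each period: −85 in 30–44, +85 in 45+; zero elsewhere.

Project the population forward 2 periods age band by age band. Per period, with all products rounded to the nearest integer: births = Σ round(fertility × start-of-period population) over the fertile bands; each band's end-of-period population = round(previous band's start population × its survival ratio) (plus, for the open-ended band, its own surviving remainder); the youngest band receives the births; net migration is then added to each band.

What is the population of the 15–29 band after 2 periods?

(Groups numbered youngest = 1 to oldest = 4.)
Period 1.
Births: 1700 × 0.2 = 340
Group 2: 1360 × 0.952 = 1295
Group 3: 1700 × 0.952 = 1618
Group 4: 340 × 0.929 + 880 × 0.407 = 316 + 358 = 674
Net migration: Group 3 − 85 → 1533; Group 4 + 85 → 759
End of period: [340, 1295, 1533, 759]
Period 2.
Births: 1295 × 0.2 = 259
Group 2: 340 × 0.952 = 324
Group 3: 1295 × 0.952 = 1233
Group 4: 1533 × 0.929 + 759 × 0.407 = 1424 + 309 = 1733
Net migration: Group 3 − 85 → 1148; Group 4 + 85 → 1818
End of period: [259, 324, 1148, 1818]

324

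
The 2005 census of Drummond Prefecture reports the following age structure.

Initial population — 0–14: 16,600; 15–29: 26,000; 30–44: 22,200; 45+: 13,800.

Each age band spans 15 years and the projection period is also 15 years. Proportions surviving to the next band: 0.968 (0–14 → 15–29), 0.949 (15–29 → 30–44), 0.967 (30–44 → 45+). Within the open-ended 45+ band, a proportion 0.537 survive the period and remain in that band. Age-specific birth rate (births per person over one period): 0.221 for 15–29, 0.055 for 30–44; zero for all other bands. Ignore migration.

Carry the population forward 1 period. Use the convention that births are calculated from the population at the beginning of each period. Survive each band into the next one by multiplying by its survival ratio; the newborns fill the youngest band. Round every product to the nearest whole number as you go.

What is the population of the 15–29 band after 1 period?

16069

(Bands numbered youngest = 1 to oldest = 4.)
Period 1:
Births: 26000 * 0.221 = 5746 ; 22200 * 0.055 = 1221 → 6967
Band 2: 16600 * 0.968 = 16069
Band 3: 26000 * 0.949 = 24674
Band 4: 22200 * 0.967 + 13800 * 0.537 = 21467 + 7411 = 28878
Population now: 0–14=6967, 15–29=16069, 30–44=24674, 45+=28878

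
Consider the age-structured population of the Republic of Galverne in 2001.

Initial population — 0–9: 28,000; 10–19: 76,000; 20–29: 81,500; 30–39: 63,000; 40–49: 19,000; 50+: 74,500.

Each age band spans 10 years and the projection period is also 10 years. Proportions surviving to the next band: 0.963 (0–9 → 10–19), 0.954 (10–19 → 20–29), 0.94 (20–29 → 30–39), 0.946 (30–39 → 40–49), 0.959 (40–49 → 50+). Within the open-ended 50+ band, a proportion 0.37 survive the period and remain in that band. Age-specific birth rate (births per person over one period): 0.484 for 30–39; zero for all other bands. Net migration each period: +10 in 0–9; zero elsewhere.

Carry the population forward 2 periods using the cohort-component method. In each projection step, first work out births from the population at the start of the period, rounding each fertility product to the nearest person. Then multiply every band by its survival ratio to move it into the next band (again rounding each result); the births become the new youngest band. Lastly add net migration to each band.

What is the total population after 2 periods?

Period 1:
Births: 63000 * 0.484 = 30492
10–19: 28000 * 0.963 = 26964
20–29: 76000 * 0.954 = 72504
30–39: 81500 * 0.94 = 76610
40–49: 63000 * 0.946 = 59598
50+: 19000 * 0.959 + 74500 * 0.37 = 18221 + 27565 = 45786
Net migration: 0–9 + 10 → 30502
Giving 30502 / 26964 / 72504 / 76610 / 59598 / 45786.
Period 2:
Births: 76610 * 0.484 = 37079
10–19: 30502 * 0.963 = 29373
20–29: 26964 * 0.954 = 25724
30–39: 72504 * 0.94 = 68154
40–49: 76610 * 0.946 = 72473
50+: 59598 * 0.959 + 45786 * 0.37 = 57154 + 16941 = 74095
Net migration: 0–9 + 10 → 37089
Giving 37089 / 29373 / 25724 / 68154 / 72473 / 74095.
Total after period 2: 37089 + 29373 + 25724 + 68154 + 72473 + 74095 = 306908

306908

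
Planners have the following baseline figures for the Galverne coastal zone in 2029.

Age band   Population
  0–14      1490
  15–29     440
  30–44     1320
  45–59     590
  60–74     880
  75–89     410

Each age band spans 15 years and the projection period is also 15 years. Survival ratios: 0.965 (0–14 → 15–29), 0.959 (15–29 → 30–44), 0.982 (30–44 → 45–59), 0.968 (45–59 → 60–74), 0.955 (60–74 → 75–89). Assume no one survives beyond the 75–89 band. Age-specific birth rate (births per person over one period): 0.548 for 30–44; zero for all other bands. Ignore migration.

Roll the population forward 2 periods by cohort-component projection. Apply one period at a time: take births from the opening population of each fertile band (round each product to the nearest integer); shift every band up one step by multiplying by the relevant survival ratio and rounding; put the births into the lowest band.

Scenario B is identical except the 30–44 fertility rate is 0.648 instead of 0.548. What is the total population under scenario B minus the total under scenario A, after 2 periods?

169

Period 1.
Births: 1320 × 0.548 = 723
15–29: 1490 × 0.965 = 1438
30–44: 440 × 0.959 = 422
45–59: 1320 × 0.982 = 1296
60–74: 590 × 0.968 = 571
75–89: 880 × 0.955 = 840
Giving 723 / 1438 / 422 / 1296 / 571 / 840.
Period 2.
Births: 422 × 0.548 = 231
15–29: 723 × 0.965 = 698
30–44: 1438 × 0.959 = 1379
45–59: 422 × 0.982 = 414
60–74: 1296 × 0.968 = 1255
75–89: 571 × 0.955 = 545
Giving 231 / 698 / 1379 / 414 / 1255 / 545.
Scenario A total after 2 periods: 4522
Scenario B projection —
Period 1.
Births: 1320 × 0.648 = 855
15–29: 1490 × 0.965 = 1438
30–44: 440 × 0.959 = 422
45–59: 1320 × 0.982 = 1296
60–74: 590 × 0.968 = 571
75–89: 880 × 0.955 = 840
Giving 855 / 1438 / 422 / 1296 / 571 / 840.
Period 2.
Births: 422 × 0.648 = 273
15–29: 855 × 0.965 = 825
30–44: 1438 × 0.959 = 1379
45–59: 422 × 0.982 = 414
60–74: 1296 × 0.968 = 1255
75–89: 571 × 0.955 = 545
Giving 273 / 825 / 1379 / 414 / 1255 / 545.
Scenario B total after 2 periods: 4691
Difference B − A = 4691 − 4522 = 169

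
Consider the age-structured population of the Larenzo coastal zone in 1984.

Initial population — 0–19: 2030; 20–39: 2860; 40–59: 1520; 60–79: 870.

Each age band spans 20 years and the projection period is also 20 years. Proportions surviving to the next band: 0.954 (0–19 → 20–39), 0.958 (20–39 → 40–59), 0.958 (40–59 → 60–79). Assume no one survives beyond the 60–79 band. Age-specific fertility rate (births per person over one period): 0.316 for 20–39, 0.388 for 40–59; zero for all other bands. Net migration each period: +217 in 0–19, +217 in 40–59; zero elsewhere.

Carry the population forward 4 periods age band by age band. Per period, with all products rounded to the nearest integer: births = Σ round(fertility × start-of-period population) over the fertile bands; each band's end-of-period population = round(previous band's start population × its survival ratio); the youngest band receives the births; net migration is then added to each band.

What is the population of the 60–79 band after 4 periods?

Call the groups 1 to 4, youngest first.
[period 1]
Births: 2860 × 0.316 = 904, 1520 × 0.388 = 590 — total 1494
Group 2: 2030 × 0.954 = 1937
Group 3: 2860 × 0.958 = 2740
Group 4: 1520 × 0.958 = 1456
Net migration: Group 1 + 217 → 1711; Group 3 + 217 → 2957
End of period: [1711, 1937, 2957, 1456]
[period 2]
Births: 1937 × 0.316 = 612, 2957 × 0.388 = 1147 — total 1759
Group 2: 1711 × 0.954 = 1632
Group 3: 1937 × 0.958 = 1856
Group 4: 2957 × 0.958 = 2833
Net migration: Group 1 + 217 → 1976; Group 3 + 217 → 2073
End of period: [1976, 1632, 2073, 2833]
[period 3]
Births: 1632 × 0.316 = 516, 2073 × 0.388 = 804 — total 1320
Group 2: 1976 × 0.954 = 1885
Group 3: 1632 × 0.958 = 1563
Group 4: 2073 × 0.958 = 1986
Net migration: Group 1 + 217 → 1537; Group 3 + 217 → 1780
End of period: [1537, 1885, 1780, 1986]
[period 4]
Births: 1885 × 0.316 = 596, 1780 × 0.388 = 691 — total 1287
Group 2: 1537 × 0.954 = 1466
Group 3: 1885 × 0.958 = 1806
Group 4: 1780 × 0.958 = 1705
Net migration: Group 1 + 217 → 1504; Group 3 + 217 → 2023
End of period: [1504, 1466, 2023, 1705]

1705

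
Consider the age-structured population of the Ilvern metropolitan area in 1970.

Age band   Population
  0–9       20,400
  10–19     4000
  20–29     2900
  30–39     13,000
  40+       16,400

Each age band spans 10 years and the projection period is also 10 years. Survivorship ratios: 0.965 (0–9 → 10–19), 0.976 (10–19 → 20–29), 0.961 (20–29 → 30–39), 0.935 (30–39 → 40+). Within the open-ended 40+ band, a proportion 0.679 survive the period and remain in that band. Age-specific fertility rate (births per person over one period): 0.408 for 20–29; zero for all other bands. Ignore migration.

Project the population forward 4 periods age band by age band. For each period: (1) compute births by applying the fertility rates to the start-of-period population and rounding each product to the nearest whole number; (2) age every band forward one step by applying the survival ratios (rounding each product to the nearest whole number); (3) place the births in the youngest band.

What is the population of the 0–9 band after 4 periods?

Call the groups 1 to 5, youngest first.
After projecting period 1:
Births: 2900 × 0.408 = 1183
Group 2: 20400 × 0.965 = 19686
Group 3: 4000 × 0.976 = 3904
Group 4: 2900 × 0.961 = 2787
Group 5: 13000 × 0.935 + 16400 × 0.679 = 12155 + 11136 = 23291
Giving 1183 / 19686 / 3904 / 2787 / 23291.
After projecting period 2:
Births: 3904 × 0.408 = 1593
Group 2: 1183 × 0.965 = 1142
Group 3: 19686 × 0.976 = 19214
Group 4: 3904 × 0.961 = 3752
Group 5: 2787 × 0.935 + 23291 × 0.679 = 2606 + 15815 = 18421
Giving 1593 / 1142 / 19214 / 3752 / 18421.
After projecting period 3:
Births: 19214 × 0.408 = 7839
Group 2: 1593 × 0.965 = 1537
Group 3: 1142 × 0.976 = 1115
Group 4: 19214 × 0.961 = 18465
Group 5: 3752 × 0.935 + 18421 × 0.679 = 3508 + 12508 = 16016
Giving 7839 / 1537 / 1115 / 18465 / 16016.
After projecting period 4:
Births: 1115 × 0.408 = 455
Group 2: 7839 × 0.965 = 7565
Group 3: 1537 × 0.976 = 1500
Group 4: 1115 × 0.961 = 1072
Group 5: 18465 × 0.935 + 16016 × 0.679 = 17265 + 10875 = 28140
Giving 455 / 7565 / 1500 / 1072 / 28140.

455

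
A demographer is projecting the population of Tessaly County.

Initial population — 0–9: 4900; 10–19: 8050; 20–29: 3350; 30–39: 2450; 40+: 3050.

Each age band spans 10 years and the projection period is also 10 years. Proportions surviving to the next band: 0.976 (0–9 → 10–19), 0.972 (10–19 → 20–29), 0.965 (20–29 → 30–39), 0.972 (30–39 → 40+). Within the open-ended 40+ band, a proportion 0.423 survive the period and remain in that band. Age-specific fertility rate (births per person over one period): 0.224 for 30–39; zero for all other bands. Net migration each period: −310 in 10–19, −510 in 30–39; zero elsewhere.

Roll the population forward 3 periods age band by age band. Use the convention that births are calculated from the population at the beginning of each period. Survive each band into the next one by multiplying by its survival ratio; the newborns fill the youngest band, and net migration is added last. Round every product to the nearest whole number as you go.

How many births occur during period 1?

549

— Period 1 —
Births: 2450 × 0.224 = 549
10–19: 4900 × 0.976 = 4782
20–29: 8050 × 0.972 = 7825
30–39: 3350 × 0.965 = 3233
40+: 2450 × 0.972 + 3050 × 0.423 = 2381 + 1290 = 3671
Net migration: 10–19 − 310 → 4472; 30–39 − 510 → 2723
→ [549, 4472, 7825, 2723, 3671]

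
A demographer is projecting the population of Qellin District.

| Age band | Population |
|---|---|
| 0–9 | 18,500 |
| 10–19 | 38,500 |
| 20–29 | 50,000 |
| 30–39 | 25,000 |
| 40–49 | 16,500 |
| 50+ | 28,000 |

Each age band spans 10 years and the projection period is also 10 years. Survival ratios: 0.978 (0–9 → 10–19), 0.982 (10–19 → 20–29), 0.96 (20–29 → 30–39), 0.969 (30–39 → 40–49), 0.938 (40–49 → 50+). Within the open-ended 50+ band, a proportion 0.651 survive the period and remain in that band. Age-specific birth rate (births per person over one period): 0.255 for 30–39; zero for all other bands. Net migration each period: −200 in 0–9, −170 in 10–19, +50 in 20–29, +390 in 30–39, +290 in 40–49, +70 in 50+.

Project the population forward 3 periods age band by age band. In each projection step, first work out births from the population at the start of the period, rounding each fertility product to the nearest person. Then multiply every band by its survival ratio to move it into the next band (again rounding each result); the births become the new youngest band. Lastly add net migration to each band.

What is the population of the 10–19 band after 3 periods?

Let group 1 be 0–9 through group 6 = 50+.
Period 1.
Births: 25000 × 0.255 = 6375
Group 2: 18500 × 0.978 = 18093
Group 3: 38500 × 0.982 = 37807
Group 4: 50000 × 0.96 = 48000
Group 5: 25000 × 0.969 = 24225
Group 6: 16500 × 0.938 + 28000 × 0.651 = 15477 + 18228 = 33705
Net migration: Group 1 − 200 → 6175; Group 2 − 170 → 17923; Group 3 + 50 → 37857; Group 4 + 390 → 48390; Group 5 + 290 → 24515; Group 6 + 70 → 33775
Population now: 0–9=6175, 10–19=17923, 20–29=37857, 30–39=48390, 40–49=24515, 50+=33775
Period 2.
Births: 48390 × 0.255 = 12339
Group 2: 6175 × 0.978 = 6039
Group 3: 17923 × 0.982 = 17600
Group 4: 37857 × 0.96 = 36343
Group 5: 48390 × 0.969 = 46890
Group 6: 24515 × 0.938 + 33775 × 0.651 = 22995 + 21988 = 44983
Net migration: Group 1 − 200 → 12139; Group 2 − 170 → 5869; Group 3 + 50 → 17650; Group 4 + 390 → 36733; Group 5 + 290 → 47180; Group 6 + 70 → 45053
Population now: 0–9=12139, 10–19=5869, 20–29=17650, 30–39=36733, 40–49=47180, 50+=45053
Period 3.
Births: 36733 × 0.255 = 9367
Group 2: 12139 × 0.978 = 11872
Group 3: 5869 × 0.982 = 5763
Group 4: 17650 × 0.96 = 16944
Group 5: 36733 × 0.969 = 35594
Group 6: 47180 × 0.938 + 45053 × 0.651 = 44255 + 29330 = 73585
Net migration: Group 1 − 200 → 9167; Group 2 − 170 → 11702; Group 3 + 50 → 5813; Group 4 + 390 → 17334; Group 5 + 290 → 35884; Group 6 + 70 → 73655
Population now: 0–9=9167, 10–19=11702, 20–29=5813, 30–39=17334, 40–49=35884, 50+=73655

11702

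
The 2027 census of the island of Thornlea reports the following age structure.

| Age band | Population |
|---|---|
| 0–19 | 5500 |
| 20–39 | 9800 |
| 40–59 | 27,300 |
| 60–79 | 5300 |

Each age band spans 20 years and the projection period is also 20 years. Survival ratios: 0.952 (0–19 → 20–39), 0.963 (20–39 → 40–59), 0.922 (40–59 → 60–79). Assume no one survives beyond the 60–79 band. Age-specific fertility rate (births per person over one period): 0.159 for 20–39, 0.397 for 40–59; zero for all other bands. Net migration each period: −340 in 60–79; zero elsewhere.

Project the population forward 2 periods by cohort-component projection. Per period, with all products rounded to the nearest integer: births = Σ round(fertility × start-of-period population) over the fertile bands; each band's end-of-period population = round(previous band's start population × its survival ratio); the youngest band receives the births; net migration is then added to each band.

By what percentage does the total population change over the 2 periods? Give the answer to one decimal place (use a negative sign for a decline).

Let group 1 be 0–19 through group 4 = 60–79.
Period 1:
Births: 9800 × 0.159 = 1558  |  27300 × 0.397 = 10838 — total 12396
Group 2: 5500 × 0.952 = 5236
Group 3: 9800 × 0.963 = 9437
Group 4: 27300 × 0.922 = 25171
Net migration: Group 4 − 340 → 24831
Population now: 0–19=12396, 20–39=5236, 40–59=9437, 60–79=24831
Period 2:
Births: 5236 × 0.159 = 833  |  9437 × 0.397 = 3746 — total 4579
Group 2: 12396 × 0.952 = 11801
Group 3: 5236 × 0.963 = 5042
Group 4: 9437 × 0.922 = 8701
Net migration: Group 4 − 340 → 8361
Population now: 0–19=4579, 20–39=11801, 40–59=5042, 60–79=8361
Total: 47900 → 29783; change = -18117; percentage change = -37.8%

-37.8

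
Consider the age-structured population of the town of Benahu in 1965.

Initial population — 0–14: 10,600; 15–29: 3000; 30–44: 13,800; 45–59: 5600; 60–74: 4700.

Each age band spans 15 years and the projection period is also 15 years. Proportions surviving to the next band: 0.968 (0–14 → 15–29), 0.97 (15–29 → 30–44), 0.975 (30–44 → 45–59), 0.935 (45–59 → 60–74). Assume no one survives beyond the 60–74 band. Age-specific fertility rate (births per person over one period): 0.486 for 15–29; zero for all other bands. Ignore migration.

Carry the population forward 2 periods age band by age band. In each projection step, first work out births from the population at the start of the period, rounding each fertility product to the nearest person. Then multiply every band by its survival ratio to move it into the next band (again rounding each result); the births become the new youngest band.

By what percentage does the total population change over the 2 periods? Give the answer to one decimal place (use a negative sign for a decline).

Let band 1 be 0–14 through band 5 = 60–74.
After projecting period 1:
Births: 3000 × 0.486 = 1458
Band 2: 10600 × 0.968 = 10261
Band 3: 3000 × 0.97 = 2910
Band 4: 13800 × 0.975 = 13455
Band 5: 5600 × 0.935 = 5236
Population now: 0–14=1458, 15–29=10261, 30–44=2910, 45–59=13455, 60–74=5236
After projecting period 2:
Births: 10261 × 0.486 = 4987
Band 2: 1458 × 0.968 = 1411
Band 3: 10261 × 0.97 = 9953
Band 4: 2910 × 0.975 = 2837
Band 5: 13455 × 0.935 = 12580
Population now: 0–14=4987, 15–29=1411, 30–44=9953, 45–59=2837, 60–74=12580
Total: 37700 → 31768; change = -5932; percentage change = -15.7%

-15.7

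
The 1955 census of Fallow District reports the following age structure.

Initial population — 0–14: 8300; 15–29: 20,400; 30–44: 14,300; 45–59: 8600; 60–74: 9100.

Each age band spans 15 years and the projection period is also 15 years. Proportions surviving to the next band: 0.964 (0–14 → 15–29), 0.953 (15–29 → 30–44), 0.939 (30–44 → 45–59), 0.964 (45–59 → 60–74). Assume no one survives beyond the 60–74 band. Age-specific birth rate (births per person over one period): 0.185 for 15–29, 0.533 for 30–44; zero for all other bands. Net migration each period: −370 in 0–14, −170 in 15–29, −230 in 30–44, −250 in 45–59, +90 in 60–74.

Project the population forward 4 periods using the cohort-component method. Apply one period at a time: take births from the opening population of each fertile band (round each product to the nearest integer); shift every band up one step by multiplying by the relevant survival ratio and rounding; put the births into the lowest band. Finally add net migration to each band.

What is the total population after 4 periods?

37157

Numbering the groups 1..5 from youngest to oldest:
After projecting period 1:
Births: 20400 * 0.185 = 3774  |  14300 * 0.533 = 7622 → 11396
Group 2: 8300 * 0.964 = 8001
Group 3: 20400 * 0.953 = 19441
Group 4: 14300 * 0.939 = 13428
Group 5: 8600 * 0.964 = 8290
Net migration: Group 1 − 370 → 11026; Group 2 − 170 → 7831; Group 3 − 230 → 19211; Group 4 − 250 → 13178; Group 5 + 90 → 8380
Giving 11026 / 7831 / 19211 / 13178 / 8380.
After projecting period 2:
Births: 7831 * 0.185 = 1449  |  19211 * 0.533 = 10239 → 11688
Group 2: 11026 * 0.964 = 10629
Group 3: 7831 * 0.953 = 7463
Group 4: 19211 * 0.939 = 18039
Group 5: 13178 * 0.964 = 12704
Net migration: Group 1 − 370 → 11318; Group 2 − 170 → 10459; Group 3 − 230 → 7233; Group 4 − 250 → 17789; Group 5 + 90 → 12794
Giving 11318 / 10459 / 7233 / 17789 / 12794.
After projecting period 3:
Births: 10459 * 0.185 = 1935  |  7233 * 0.533 = 3855 → 5790
Group 2: 11318 * 0.964 = 10911
Group 3: 10459 * 0.953 = 9967
Group 4: 7233 * 0.939 = 6792
Group 5: 17789 * 0.964 = 17149
Net migration: Group 1 − 370 → 5420; Group 2 − 170 → 10741; Group 3 − 230 → 9737; Group 4 − 250 → 6542; Group 5 + 90 → 17239
Giving 5420 / 10741 / 9737 / 6542 / 17239.
After projecting period 4:
Births: 10741 * 0.185 = 1987  |  9737 * 0.533 = 5190 → 7177
Group 2: 5420 * 0.964 = 5225
Group 3: 10741 * 0.953 = 10236
Group 4: 9737 * 0.939 = 9143
Group 5: 6542 * 0.964 = 6306
Net migration: Group 1 − 370 → 6807; Group 2 − 170 → 5055; Group 3 − 230 → 10006; Group 4 − 250 → 8893; Group 5 + 90 → 6396
Giving 6807 / 5055 / 10006 / 8893 / 6396.
Total after period 4: 6807 + 5055 + 10006 + 8893 + 6396 = 37157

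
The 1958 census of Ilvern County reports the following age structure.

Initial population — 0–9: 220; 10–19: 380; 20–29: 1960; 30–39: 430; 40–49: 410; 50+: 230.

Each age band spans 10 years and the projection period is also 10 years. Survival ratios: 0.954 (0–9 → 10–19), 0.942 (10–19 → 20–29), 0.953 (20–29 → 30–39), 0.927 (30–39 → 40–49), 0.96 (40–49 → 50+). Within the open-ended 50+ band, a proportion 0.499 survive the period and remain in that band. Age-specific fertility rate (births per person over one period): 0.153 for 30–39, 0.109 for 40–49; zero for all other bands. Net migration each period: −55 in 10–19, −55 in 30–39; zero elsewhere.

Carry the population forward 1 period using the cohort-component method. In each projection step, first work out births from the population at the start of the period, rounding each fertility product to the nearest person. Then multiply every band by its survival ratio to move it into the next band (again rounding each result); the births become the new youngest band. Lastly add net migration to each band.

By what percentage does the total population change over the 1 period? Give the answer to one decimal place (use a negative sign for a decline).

(Groups numbered youngest = 1 to oldest = 6.)
— Period 1 —
Births: 430 × 0.153 = 66, 410 × 0.109 = 45 ⇒ total 111
Group 2: 220 × 0.954 = 210
Group 3: 380 × 0.942 = 358
Group 4: 1960 × 0.953 = 1868
Group 5: 430 × 0.927 = 399
Group 6: 410 × 0.96 + 230 × 0.499 = 394 + 115 = 509
Net migration: Group 2 − 55 → 155; Group 4 − 55 → 1813
End of period: [111, 155, 358, 1813, 399, 509]
Total: 3630 → 3345; change = -285; percentage change = -7.9%

-7.9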